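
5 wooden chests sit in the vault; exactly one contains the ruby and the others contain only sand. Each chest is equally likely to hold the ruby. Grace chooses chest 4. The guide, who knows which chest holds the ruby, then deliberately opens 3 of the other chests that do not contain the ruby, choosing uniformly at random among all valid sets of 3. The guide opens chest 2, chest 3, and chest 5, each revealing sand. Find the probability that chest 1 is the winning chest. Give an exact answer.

4/5

Apply Bayes' rule, conditioning on where the ruby actually is.
If it is in chest 1 (prior 1/5): the guide has no choice, probability 1; weight (1/5)·1 = 1/5.
If it is in any of chests 2, 3, and 5 (prior 1/5 each): that chest was opened and seen not to hold the prize — ruled out; weight (1/5)·0 = 0 each.
If it is in chest 4 (prior 1/5): the guide has 4 equally likely choices, so probability 1/4; weight (1/5)·(1/4) = 1/20.
The weights sum to 1/4.
So P(the ruby in chest 1 | the guide opened chest 2, chest 3, and chest 5) = (1/5) / (1/4) = 4/5.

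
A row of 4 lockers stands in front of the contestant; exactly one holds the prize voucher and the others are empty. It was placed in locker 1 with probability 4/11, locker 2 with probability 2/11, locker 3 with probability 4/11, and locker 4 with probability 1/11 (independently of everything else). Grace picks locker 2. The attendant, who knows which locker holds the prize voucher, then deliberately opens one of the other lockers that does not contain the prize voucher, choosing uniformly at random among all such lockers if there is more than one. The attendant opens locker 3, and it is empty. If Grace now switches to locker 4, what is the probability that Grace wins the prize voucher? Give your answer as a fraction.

Condition on the true location of the prize voucher.
If it is in locker 1 (prior 4/11): the attendant has 2 equally likely choices, so probability 1/2; weight (4/11)·(1/2) = 2/11.
If it is in locker 2 (prior 2/11): the attendant has 3 equally likely choices, so probability 1/3; weight (2/11)·(1/3) = 2/33.
If it is in locker 3 (prior 4/11): the attendant opened locker 3, so this case is ruled out; weight (4/11)·0 = 0.
If it is in locker 4 (prior 1/11): the attendant has 2 equally likely choices, so probability 1/2; weight (1/11)·(1/2) = 1/22.
The weights sum to 19/66.
So P(the prize voucher in locker 4 | the attendant opened locker 3) = (1/22) / (19/66) = 3/19.

3/19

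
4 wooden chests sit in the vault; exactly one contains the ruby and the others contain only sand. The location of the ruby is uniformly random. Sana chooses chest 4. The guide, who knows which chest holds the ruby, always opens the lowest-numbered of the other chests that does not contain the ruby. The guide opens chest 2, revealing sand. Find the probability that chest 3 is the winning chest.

Apply Bayes' rule, conditioning on where the ruby actually is.
If it is in chest 1 (prior 1/4): chest 2 is the lowest-numbered option available, probability 1; weight (1/4)·1 = 1/4.
If it is in chest 2 (prior 1/4): the guide opened chest 2, so this case is ruled out; weight (1/4)·0 = 0.
If it is in either of chests 3 and 4 (prior 1/4 each): the guide would have opened chest 1 instead, probability 0; weight (1/4)·0 = 0 each.
The weights sum to 1/4.
So P(the ruby in chest 3 | the guide opened chest 2) = 0 / (1/4) = 0.

0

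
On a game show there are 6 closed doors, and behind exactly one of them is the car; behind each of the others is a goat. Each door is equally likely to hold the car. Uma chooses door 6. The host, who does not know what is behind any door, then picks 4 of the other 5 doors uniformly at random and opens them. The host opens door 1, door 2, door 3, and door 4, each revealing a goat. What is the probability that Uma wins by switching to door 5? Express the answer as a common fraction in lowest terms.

Consider each possible location of the car in turn.
If it is behind any of doors 1, 2, 3, and 4 (prior 1/6 each): that door was opened and seen not to hold the prize — ruled out; weight (1/6)·0 = 0 each.
If it is behind either of doors 5 and 6 (prior 1/6 each): the host picks exactly this set with probability 1/5 regardless, and none is the prize; weight (1/6)·(1/5) = 1/30 each.
The weights sum to 1/15.
So P(the car behind door 5 | the host opened door 1, door 2, door 3, and door 4) = (1/30) / (1/15) = 1/2.

1/2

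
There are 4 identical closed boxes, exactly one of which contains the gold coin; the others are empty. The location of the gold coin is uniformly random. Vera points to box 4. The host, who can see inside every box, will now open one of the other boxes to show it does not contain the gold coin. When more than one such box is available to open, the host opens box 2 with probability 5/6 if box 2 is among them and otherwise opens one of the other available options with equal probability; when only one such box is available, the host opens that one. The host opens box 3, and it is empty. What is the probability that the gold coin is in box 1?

2/9

Apply Bayes' rule, conditioning on where the gold coin actually is.
If it is in box 1 (prior 1/4): box 2 is available but not opened, probability 1/6; weight (1/4)·(1/6) = 1/24.
If it is in box 2 (prior 1/4): box 2 holds the prize so is unavailable; the host chooses uniformly among the 2 others, probability 1/2; weight (1/4)·(1/2) = 1/8.
If it is in box 3 (prior 1/4): the host opened box 3, so this case is ruled out; weight (1/4)·0 = 0.
If it is in box 4 (prior 1/4): box 2 is available but not opened; box 3 gets probability (1 − 5/6)/2 = 1/12; weight (1/4)·(1/12) = 1/48.
The weights sum to 3/16.
So P(the gold coin in box 1 | the host opened box 3) = (1/24) / (3/16) = 2/9.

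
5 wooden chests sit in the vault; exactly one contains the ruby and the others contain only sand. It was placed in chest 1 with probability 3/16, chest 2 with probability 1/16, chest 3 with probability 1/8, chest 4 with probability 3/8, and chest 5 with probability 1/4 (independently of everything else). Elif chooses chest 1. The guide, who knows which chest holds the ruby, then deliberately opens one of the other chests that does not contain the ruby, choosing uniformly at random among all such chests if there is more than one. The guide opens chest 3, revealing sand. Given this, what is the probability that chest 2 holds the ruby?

Consider each possible location of the ruby in turn.
If it is in chest 1 (prior 3/16): the guide has 4 equally likely choices, so probability 1/4; weight (3/16)·(1/4) = 3/64.
If it is in chest 2 (prior 1/16): the guide has 3 equally likely choices, so probability 1/3; weight (1/16)·(1/3) = 1/48.
If it is in chest 3 (prior 1/8): the guide opened chest 3, so this case is ruled out; weight (1/8)·0 = 0.
If it is in chest 4 (prior 3/8): the guide has 3 equally likely choices, so probability 1/3; weight (3/8)·(1/3) = 1/8.
If it is in chest 5 (prior 1/4): the guide has 3 equally likely choices, so probability 1/3; weight (1/4)·(1/3) = 1/12.
The weights sum to 53/192.
So P(the ruby in chest 2 | the guide opened chest 3) = (1/48) / (53/192) = 4/53.

4/53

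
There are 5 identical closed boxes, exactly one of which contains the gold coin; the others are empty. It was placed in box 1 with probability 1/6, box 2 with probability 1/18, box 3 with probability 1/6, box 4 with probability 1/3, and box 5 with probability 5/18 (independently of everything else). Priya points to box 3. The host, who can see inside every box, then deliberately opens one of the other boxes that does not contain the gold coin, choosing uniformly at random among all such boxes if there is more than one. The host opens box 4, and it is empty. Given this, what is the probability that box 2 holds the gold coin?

Consider each possible location of the gold coin in turn.
If it is in box 1 (prior 1/6): the host has 3 equally likely choices, so probability 1/3; weight (1/6)·(1/3) = 1/18.
If it is in box 2 (prior 1/18): the host has 3 equally likely choices, so probability 1/3; weight (1/18)·(1/3) = 1/54.
If it is in box 3 (prior 1/6): the host has 4 equally likely choices, so probability 1/4; weight (1/6)·(1/4) = 1/24.
If it is in box 4 (prior 1/3): the host opened box 4, so this case is ruled out; weight (1/3)·0 = 0.
If it is in box 5 (prior 5/18): the host has 3 equally likely choices, so probability 1/3; weight (5/18)·(1/3) = 5/54.
The weights sum to 5/24.
So P(the gold coin in box 2 | the host opened box 4) = (1/54) / (5/24) = 4/45.

4/45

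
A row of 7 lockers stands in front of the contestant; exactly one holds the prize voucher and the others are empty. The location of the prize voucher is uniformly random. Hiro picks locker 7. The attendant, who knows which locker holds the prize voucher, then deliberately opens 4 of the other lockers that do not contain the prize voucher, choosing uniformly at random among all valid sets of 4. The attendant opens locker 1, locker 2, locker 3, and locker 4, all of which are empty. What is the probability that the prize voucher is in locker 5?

3/7

Condition on the true location of the prize voucher.
If it is in any of lockers 1, 2, 3, and 4 (prior 1/7 each): that locker was opened and seen not to hold the prize — ruled out; weight (1/7)·0 = 0 each.
If it is in either of lockers 5 and 6 (prior 1/7 each): the attendant has 5 equally likely choices, so probability 1/5; weight (1/7)·(1/5) = 1/35 each.
If it is in locker 7 (prior 1/7): the attendant has 15 equally likely choices, so probability 1/15; weight (1/7)·(1/15) = 1/105.
The weights sum to 1/15.
So P(the prize voucher in locker 5 | the attendant opened locker 1, locker 2, locker 3, and locker 4) = (1/35) / (1/15) = 3/7.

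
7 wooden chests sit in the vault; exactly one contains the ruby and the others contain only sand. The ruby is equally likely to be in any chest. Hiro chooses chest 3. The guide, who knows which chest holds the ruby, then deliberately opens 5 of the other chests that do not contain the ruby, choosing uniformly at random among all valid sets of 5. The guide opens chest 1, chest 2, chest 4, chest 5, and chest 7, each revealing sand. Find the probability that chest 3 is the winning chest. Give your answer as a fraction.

1/7

Condition on the true location of the ruby.
If it is in any of chests 1, 2, 4, 5, and 7 (prior 1/7 each): that chest was opened and seen not to hold the prize — ruled out; weight (1/7)·0 = 0 each.
If it is in chest 3 (prior 1/7): the guide has 6 equally likely choices, so probability 1/6; weight (1/7)·(1/6) = 1/42.
If it is in chest 6 (prior 1/7): the guide has no choice, probability 1; weight (1/7)·1 = 1/7.
The weights sum to 1/6.
So P(the ruby in chest 3 | the guide opened chest 1, chest 2, chest 4, chest 5, and chest 7) = (1/42) / (1/6) = 1/7.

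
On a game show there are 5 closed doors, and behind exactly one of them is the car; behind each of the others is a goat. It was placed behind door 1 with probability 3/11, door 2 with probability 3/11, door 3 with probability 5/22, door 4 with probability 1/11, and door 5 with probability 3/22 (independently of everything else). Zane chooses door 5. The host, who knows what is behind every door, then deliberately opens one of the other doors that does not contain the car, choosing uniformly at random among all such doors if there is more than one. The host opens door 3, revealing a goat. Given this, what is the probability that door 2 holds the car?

24/65

Condition on the true location of the car.
If it is behind either of doors 1 and 2 (prior 3/11 each): the host has 3 equally likely choices, so probability 1/3; weight (3/11)·(1/3) = 1/11 each.
If it is behind door 3 (prior 5/22): the host opened door 3, so this case is ruled out; weight (5/22)·0 = 0.
If it is behind door 4 (prior 1/11): the host has 3 equally likely choices, so probability 1/3; weight (1/11)·(1/3) = 1/33.
If it is behind door 5 (prior 3/22): the host has 4 equally likely choices, so probability 1/4; weight (3/22)·(1/4) = 3/88.
The weights sum to 65/264.
So P(the car behind door 2 | the host opened door 3) = (1/11) / (65/264) = 24/65.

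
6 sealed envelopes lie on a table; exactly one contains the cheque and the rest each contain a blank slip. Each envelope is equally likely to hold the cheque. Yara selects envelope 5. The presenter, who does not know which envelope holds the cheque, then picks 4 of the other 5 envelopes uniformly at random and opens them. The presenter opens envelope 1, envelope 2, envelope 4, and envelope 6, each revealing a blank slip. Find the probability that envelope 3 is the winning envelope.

Because the presenter chose which envelopes to open without knowing where the cheque is, the choice is independent of the prize location. Learning that none of the 4 opened envelopes holds the cheque simply rules out those 4 locations and leaves the remaining 2 envelopes still equally likely by symmetry.
So P(the cheque in envelope 3) = 1/2.

1/2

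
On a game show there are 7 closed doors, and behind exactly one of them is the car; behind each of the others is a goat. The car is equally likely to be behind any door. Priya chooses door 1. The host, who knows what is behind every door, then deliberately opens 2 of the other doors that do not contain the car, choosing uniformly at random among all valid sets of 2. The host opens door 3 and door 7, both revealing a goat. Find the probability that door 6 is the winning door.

3/14

Apply Bayes' rule, conditioning on where the car actually is.
If it is behind door 1 (prior 1/7): the host has 15 equally likely choices, so probability 1/15; weight (1/7)·(1/15) = 1/105.
If it is behind any of doors 2, 4, 5, and 6 (prior 1/7 each): the host has 10 equally likely choices, so probability 1/10; weight (1/7)·(1/10) = 1/70 each.
If it is behind either of doors 3 and 7 (prior 1/7 each): that door was opened and seen not to hold the prize — ruled out; weight (1/7)·0 = 0 each.
The weights sum to 1/15.
So P(the car behind door 6 | the host opened door 3 and door 7) = (1/70) / (1/15) = 3/14.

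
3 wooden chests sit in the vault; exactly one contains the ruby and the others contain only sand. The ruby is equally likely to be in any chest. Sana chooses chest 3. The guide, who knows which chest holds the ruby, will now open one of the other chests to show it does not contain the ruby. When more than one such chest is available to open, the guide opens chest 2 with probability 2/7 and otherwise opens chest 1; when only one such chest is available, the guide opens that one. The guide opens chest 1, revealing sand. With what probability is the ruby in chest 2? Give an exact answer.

7/12

Apply Bayes' rule, conditioning on where the ruby actually is.
If it is in chest 1 (prior 1/3): the guide opened chest 1, so this case is ruled out; weight (1/3)·0 = 0.
If it is in chest 2 (prior 1/3): only chest 1 is available, probability 1; weight (1/3)·1 = 1/3.
If it is in chest 3 (prior 1/3): chest 2 is available but not opened, probability 5/7; weight (1/3)·(5/7) = 5/21.
The weights sum to 4/7.
So P(the ruby in chest 2 | the guide opened chest 1) = (1/3) / (4/7) = 7/12.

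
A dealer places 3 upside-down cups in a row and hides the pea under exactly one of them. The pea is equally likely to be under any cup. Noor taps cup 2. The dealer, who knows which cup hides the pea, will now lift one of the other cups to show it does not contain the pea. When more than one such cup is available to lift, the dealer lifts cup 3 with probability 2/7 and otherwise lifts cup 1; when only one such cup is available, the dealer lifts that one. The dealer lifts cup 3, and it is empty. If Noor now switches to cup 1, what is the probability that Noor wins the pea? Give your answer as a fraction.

7/9

Consider each possible location of the pea in turn.
If it is under cup 1 (prior 1/3): only cup 3 is available, probability 1; weight (1/3)·1 = 1/3.
If it is under cup 2 (prior 1/3): cup 3 is available, opened with probability 2/7; weight (1/3)·(2/7) = 2/21.
If it is under cup 3 (prior 1/3): the dealer opened cup 3, so this case is ruled out; weight (1/3)·0 = 0.
The weights sum to 3/7.
So P(the pea under cup 1 | the dealer opened cup 3) = (1/3) / (3/7) = 7/9.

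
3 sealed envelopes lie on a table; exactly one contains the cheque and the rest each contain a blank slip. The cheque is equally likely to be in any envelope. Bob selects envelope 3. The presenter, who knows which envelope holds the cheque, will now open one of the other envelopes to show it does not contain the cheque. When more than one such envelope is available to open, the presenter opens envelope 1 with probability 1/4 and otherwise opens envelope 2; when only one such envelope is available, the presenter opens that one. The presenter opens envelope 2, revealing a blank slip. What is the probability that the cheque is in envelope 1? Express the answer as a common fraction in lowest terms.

4/7

Consider each possible location of the cheque in turn.
If it is in envelope 1 (prior 1/3): only envelope 2 is available, probability 1; weight (1/3)·1 = 1/3.
If it is in envelope 2 (prior 1/3): the presenter opened envelope 2, so this case is ruled out; weight (1/3)·0 = 0.
If it is in envelope 3 (prior 1/3): envelope 1 is available but not opened, probability 3/4; weight (1/3)·(3/4) = 1/4.
The weights sum to 7/12.
So P(the cheque in envelope 1 | the presenter opened envelope 2) = (1/3) / (7/12) = 4/7.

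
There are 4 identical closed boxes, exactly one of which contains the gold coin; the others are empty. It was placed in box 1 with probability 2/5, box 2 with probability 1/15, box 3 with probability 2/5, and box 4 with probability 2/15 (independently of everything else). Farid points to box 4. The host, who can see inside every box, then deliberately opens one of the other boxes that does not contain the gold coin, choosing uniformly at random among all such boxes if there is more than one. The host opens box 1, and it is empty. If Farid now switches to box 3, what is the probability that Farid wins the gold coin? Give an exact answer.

Apply Bayes' rule, conditioning on where the gold coin actually is.
If it is in box 1 (prior 2/5): the host opened box 1, so this case is ruled out; weight (2/5)·0 = 0.
If it is in box 2 (prior 1/15): the host has 2 equally likely choices, so probability 1/2; weight (1/15)·(1/2) = 1/30.
If it is in box 3 (prior 2/5): the host has 2 equally likely choices, so probability 1/2; weight (2/5)·(1/2) = 1/5.
If it is in box 4 (prior 2/15): the host has 3 equally likely choices, so probability 1/3; weight (2/15)·(1/3) = 2/45.
The weights sum to 5/18.
So P(the gold coin in box 3 | the host opened box 1) = (1/5) / (5/18) = 18/25.

18/25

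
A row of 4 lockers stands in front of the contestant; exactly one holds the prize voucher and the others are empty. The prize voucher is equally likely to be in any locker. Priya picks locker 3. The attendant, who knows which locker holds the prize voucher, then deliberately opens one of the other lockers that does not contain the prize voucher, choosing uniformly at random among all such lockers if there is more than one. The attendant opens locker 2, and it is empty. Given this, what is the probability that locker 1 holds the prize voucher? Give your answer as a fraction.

Consider each possible location of the prize voucher in turn.
If it is in either of lockers 1 and 4 (prior 1/4 each): the attendant has 2 equally likely choices, so probability 1/2; weight (1/4)·(1/2) = 1/8 each.
If it is in locker 2 (prior 1/4): the attendant opened locker 2, so this case is ruled out; weight (1/4)·0 = 0.
If it is in locker 3 (prior 1/4): the attendant has 3 equally likely choices, so probability 1/3; weight (1/4)·(1/3) = 1/12.
The weights sum to 1/3.
So P(the prize voucher in locker 1 | the attendant opened locker 2) = (1/8) / (1/3) = 3/8.

3/8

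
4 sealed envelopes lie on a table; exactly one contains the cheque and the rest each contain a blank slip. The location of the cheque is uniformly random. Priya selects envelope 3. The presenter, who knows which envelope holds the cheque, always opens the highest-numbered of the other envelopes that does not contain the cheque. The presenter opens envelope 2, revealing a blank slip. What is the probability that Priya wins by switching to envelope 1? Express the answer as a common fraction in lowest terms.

Apply Bayes' rule, conditioning on where the cheque actually is.
If it is in either of envelopes 1 and 3 (prior 1/4 each): the presenter would have opened envelope 4 instead, probability 0; weight (1/4)·0 = 0 each.
If it is in envelope 2 (prior 1/4): the presenter opened envelope 2, so this case is ruled out; weight (1/4)·0 = 0.
If it is in envelope 4 (prior 1/4): envelope 2 is the highest-numbered option available, probability 1; weight (1/4)·1 = 1/4.
The weights sum to 1/4.
So P(the cheque in envelope 1 | the presenter opened envelope 2) = 0 / (1/4) = 0.

0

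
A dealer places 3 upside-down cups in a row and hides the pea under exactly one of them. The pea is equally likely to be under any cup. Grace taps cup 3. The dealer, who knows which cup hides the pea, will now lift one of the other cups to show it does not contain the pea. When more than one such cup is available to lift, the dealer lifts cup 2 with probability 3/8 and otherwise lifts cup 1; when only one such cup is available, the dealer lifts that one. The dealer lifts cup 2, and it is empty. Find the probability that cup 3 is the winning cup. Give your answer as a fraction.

Consider each possible location of the pea in turn.
If it is under cup 1 (prior 1/3): only cup 2 is available, probability 1; weight (1/3)·1 = 1/3.
If it is under cup 2 (prior 1/3): the dealer opened cup 2, so this case is ruled out; weight (1/3)·0 = 0.
If it is under cup 3 (prior 1/3): cup 2 is available, opened with probability 3/8; weight (1/3)·(3/8) = 1/8.
The weights sum to 11/24.
So P(the pea under cup 3 | the dealer opened cup 2) = (1/8) / (11/24) = 3/11.

3/11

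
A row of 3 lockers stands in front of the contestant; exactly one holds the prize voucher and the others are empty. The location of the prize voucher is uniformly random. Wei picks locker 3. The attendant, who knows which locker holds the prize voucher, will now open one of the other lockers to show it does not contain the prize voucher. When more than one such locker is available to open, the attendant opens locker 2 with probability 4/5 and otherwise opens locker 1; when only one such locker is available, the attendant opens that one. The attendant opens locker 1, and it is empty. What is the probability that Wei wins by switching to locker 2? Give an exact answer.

Apply Bayes' rule, conditioning on where the prize voucher actually is.
If it is in locker 1 (prior 1/3): the attendant opened locker 1, so this case is ruled out; weight (1/3)·0 = 0.
If it is in locker 2 (prior 1/3): only locker 1 is available, probability 1; weight (1/3)·1 = 1/3.
If it is in locker 3 (prior 1/3): locker 2 is available but not opened, probability 1/5; weight (1/3)·(1/5) = 1/15.
The weights sum to 2/5.
So P(the prize voucher in locker 2 | the attendant opened locker 1) = (1/3) / (2/5) = 5/6.

5/6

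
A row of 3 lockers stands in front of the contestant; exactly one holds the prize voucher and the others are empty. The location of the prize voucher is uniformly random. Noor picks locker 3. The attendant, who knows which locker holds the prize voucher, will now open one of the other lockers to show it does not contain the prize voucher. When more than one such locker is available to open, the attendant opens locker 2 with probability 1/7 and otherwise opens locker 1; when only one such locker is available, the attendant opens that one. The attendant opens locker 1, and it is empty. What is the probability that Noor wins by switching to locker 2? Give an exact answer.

7/13

Apply Bayes' rule, conditioning on where the prize voucher actually is.
If it is in locker 1 (prior 1/3): the attendant opened locker 1, so this case is ruled out; weight (1/3)·0 = 0.
If it is in locker 2 (prior 1/3): only locker 1 is available, probability 1; weight (1/3)·1 = 1/3.
If it is in locker 3 (prior 1/3): locker 2 is available but not opened, probability 6/7; weight (1/3)·(6/7) = 2/7.
The weights sum to 13/21.
So P(the prize voucher in locker 2 | the attendant opened locker 1) = (1/3) / (13/21) = 7/13.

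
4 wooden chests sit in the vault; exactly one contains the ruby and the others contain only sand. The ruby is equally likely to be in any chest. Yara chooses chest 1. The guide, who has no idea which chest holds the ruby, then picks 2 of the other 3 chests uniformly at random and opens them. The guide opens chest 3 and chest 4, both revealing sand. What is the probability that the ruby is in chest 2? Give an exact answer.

1/2

Because the guide chose which chests to open without knowing where the ruby is, the choice is independent of the prize location. Learning that none of the 2 opened chests holds the ruby simply rules out those 2 locations and leaves the remaining 2 chests still equally likely by symmetry.
So P(the ruby in chest 2) = 1/2.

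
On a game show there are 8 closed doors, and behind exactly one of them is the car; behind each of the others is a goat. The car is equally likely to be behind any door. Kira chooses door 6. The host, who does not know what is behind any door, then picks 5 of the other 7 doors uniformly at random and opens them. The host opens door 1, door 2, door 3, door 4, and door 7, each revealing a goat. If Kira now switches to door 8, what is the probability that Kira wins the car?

Condition on the true location of the car.
If it is behind any of doors 1, 2, 3, 4, and 7 (prior 1/8 each): that door was opened and seen not to hold the prize — ruled out; weight (1/8)·0 = 0 each.
If it is behind any of doors 5, 6, and 8 (prior 1/8 each): the host picks exactly this set with probability 1/21 regardless, and none is the prize; weight (1/8)·(1/21) = 1/168 each.
The weights sum to 1/56.
So P(the car behind door 8 | the host opened door 1, door 2, door 3, door 4, and door 7) = (1/168) / (1/56) = 1/3.

1/3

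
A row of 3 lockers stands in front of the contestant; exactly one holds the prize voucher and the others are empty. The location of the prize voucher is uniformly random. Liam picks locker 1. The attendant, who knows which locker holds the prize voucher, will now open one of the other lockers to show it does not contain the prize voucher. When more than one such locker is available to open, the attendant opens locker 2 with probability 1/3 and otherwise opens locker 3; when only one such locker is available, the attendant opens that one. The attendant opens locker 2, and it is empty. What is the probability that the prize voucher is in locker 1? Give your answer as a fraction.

Apply Bayes' rule, conditioning on where the prize voucher actually is.
If it is in locker 1 (prior 1/3): locker 2 is available, opened with probability 1/3; weight (1/3)·(1/3) = 1/9.
If it is in locker 2 (prior 1/3): the attendant opened locker 2, so this case is ruled out; weight (1/3)·0 = 0.
If it is in locker 3 (prior 1/3): only locker 2 is available, probability 1; weight (1/3)·1 = 1/3.
The weights sum to 4/9.
So P(the prize voucher in locker 1 | the attendant opened locker 2) = (1/9) / (4/9) = 1/4.

1/4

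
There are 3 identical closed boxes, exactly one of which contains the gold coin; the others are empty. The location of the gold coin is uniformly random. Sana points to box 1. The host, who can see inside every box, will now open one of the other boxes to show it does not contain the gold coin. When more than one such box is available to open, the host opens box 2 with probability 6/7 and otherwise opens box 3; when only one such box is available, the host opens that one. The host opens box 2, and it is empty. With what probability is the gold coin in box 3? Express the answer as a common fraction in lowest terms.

7/13

Apply Bayes' rule, conditioning on where the gold coin actually is.
If it is in box 1 (prior 1/3): box 2 is available, opened with probability 6/7; weight (1/3)·(6/7) = 2/7.
If it is in box 2 (prior 1/3): the host opened box 2, so this case is ruled out; weight (1/3)·0 = 0.
If it is in box 3 (prior 1/3): only box 2 is available, probability 1; weight (1/3)·1 = 1/3.
The weights sum to 13/21.
So P(the gold coin in box 3 | the host opened box 2) = (1/3) / (13/21) = 7/13.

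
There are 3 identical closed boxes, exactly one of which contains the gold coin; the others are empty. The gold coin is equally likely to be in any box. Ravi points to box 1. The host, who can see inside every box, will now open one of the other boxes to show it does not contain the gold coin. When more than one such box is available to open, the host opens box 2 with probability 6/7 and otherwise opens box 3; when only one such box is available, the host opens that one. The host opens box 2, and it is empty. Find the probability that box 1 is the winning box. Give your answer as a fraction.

Consider each possible location of the gold coin in turn.
If it is in box 1 (prior 1/3): box 2 is available, opened with probability 6/7; weight (1/3)·(6/7) = 2/7.
If it is in box 2 (prior 1/3): the host opened box 2, so this case is ruled out; weight (1/3)·0 = 0.
If it is in box 3 (prior 1/3): only box 2 is available, probability 1; weight (1/3)·1 = 1/3.
The weights sum to 13/21.
So P(the gold coin in box 1 | the host opened box 2) = (2/7) / (13/21) = 6/13.

6/13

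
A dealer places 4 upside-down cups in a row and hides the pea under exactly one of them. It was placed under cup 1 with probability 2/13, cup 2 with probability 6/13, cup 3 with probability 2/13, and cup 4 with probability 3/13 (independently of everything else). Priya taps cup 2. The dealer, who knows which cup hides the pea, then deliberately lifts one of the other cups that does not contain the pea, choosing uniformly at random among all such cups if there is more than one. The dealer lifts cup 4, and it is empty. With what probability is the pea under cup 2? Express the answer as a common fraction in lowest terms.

1/2

Apply Bayes' rule, conditioning on where the pea actually is.
If it is under either of cups 1 and 3 (prior 2/13 each): the dealer has 2 equally likely choices, so probability 1/2; weight (2/13)·(1/2) = 1/13 each.
If it is under cup 2 (prior 6/13): the dealer has 3 equally likely choices, so probability 1/3; weight (6/13)·(1/3) = 2/13.
If it is under cup 4 (prior 3/13): the dealer opened cup 4, so this case is ruled out; weight (3/13)·0 = 0.
The weights sum to 4/13.
So P(the pea under cup 2 | the dealer opened cup 4) = (2/13) / (4/13) = 1/2.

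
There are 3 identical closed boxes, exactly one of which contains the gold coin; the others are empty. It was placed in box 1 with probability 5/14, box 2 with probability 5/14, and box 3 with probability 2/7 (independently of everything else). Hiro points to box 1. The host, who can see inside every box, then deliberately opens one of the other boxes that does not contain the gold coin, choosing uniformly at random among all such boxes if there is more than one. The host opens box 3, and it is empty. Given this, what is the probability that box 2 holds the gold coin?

2/3

Condition on the true location of the gold coin.
If it is in box 1 (prior 5/14): the host has 2 equally likely choices, so probability 1/2; weight (5/14)·(1/2) = 5/28.
If it is in box 2 (prior 5/14): the host has no choice, probability 1; weight (5/14)·1 = 5/14.
If it is in box 3 (prior 2/7): the host opened box 3, so this case is ruled out; weight (2/7)·0 = 0.
The weights sum to 15/28.
So P(the gold coin in box 2 | the host opened box 3) = (5/14) / (15/28) = 2/3.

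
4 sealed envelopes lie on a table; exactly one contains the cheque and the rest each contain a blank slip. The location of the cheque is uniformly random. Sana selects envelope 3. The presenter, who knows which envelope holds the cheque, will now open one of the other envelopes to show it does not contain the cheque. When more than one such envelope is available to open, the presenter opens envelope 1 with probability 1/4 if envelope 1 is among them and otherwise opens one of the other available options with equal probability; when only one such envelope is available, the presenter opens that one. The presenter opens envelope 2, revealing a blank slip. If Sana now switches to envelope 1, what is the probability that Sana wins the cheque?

4/13

Apply Bayes' rule, conditioning on where the cheque actually is.
If it is in envelope 1 (prior 1/4): envelope 1 holds the prize so is unavailable; the presenter chooses uniformly among the 2 others, probability 1/2; weight (1/4)·(1/2) = 1/8.
If it is in envelope 2 (prior 1/4): the presenter opened envelope 2, so this case is ruled out; weight (1/4)·0 = 0.
If it is in envelope 3 (prior 1/4): envelope 1 is available but not opened; envelope 2 gets probability (1 − 1/4)/2 = 3/8; weight (1/4)·(3/8) = 3/32.
If it is in envelope 4 (prior 1/4): envelope 1 is available but not opened, probability 3/4; weight (1/4)·(3/4) = 3/16.
The weights sum to 13/32.
So P(the cheque in envelope 1 | the presenter opened envelope 2) = (1/8) / (13/32) = 4/13.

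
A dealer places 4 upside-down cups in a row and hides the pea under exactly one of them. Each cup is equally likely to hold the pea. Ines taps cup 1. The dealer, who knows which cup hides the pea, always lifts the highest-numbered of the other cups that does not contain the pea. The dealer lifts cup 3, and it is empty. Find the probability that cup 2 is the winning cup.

0

Consider each possible location of the pea in turn.
If it is under either of cups 1 and 2 (prior 1/4 each): the dealer would have opened cup 4 instead, probability 0; weight (1/4)·0 = 0 each.
If it is under cup 3 (prior 1/4): the dealer opened cup 3, so this case is ruled out; weight (1/4)·0 = 0.
If it is under cup 4 (prior 1/4): cup 3 is the highest-numbered option available, probability 1; weight (1/4)·1 = 1/4.
The weights sum to 1/4.
So P(the pea under cup 2 | the dealer opened cup 3) = 0 / (1/4) = 0.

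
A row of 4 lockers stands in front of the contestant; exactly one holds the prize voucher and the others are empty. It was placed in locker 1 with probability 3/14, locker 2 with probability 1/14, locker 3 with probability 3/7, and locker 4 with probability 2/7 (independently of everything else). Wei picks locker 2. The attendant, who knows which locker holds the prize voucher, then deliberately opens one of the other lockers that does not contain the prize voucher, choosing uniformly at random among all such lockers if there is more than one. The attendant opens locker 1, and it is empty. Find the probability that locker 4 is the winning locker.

3/8

Condition on the true location of the prize voucher.
If it is in locker 1 (prior 3/14): the attendant opened locker 1, so this case is ruled out; weight (3/14)·0 = 0.
If it is in locker 2 (prior 1/14): the attendant has 3 equally likely choices, so probability 1/3; weight (1/14)·(1/3) = 1/42.
If it is in locker 3 (prior 3/7): the attendant has 2 equally likely choices, so probability 1/2; weight (3/7)·(1/2) = 3/14.
If it is in locker 4 (prior 2/7): the attendant has 2 equally likely choices, so probability 1/2; weight (2/7)·(1/2) = 1/7.
The weights sum to 8/21.
So P(the prize voucher in locker 4 | the attendant opened locker 1) = (1/7) / (8/21) = 3/8.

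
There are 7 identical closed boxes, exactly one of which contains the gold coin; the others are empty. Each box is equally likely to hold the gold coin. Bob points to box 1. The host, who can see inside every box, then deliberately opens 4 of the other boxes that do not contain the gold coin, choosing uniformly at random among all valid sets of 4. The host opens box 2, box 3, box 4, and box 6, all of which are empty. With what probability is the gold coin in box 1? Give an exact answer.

1/7

Condition on the true location of the gold coin.
If it is in box 1 (prior 1/7): the host has 15 equally likely choices, so probability 1/15; weight (1/7)·(1/15) = 1/105.
If it is in any of boxes 2, 3, 4, and 6 (prior 1/7 each): that box was opened and seen not to hold the prize — ruled out; weight (1/7)·0 = 0 each.
If it is in either of boxes 5 and 7 (prior 1/7 each): the host has 5 equally likely choices, so probability 1/5; weight (1/7)·(1/5) = 1/35 each.
The weights sum to 1/15.
So P(the gold coin in box 1 | the host opened box 2, box 3, box 4, and box 6) = (1/105) / (1/15) = 1/7.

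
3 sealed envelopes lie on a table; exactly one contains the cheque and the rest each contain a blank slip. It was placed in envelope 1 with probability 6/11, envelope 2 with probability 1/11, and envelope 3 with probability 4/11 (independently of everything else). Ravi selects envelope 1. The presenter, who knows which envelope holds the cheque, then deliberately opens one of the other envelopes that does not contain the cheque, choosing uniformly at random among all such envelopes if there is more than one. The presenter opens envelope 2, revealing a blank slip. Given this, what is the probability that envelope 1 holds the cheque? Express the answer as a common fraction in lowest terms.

Consider each possible location of the cheque in turn.
If it is in envelope 1 (prior 6/11): the presenter has 2 equally likely choices, so probability 1/2; weight (6/11)·(1/2) = 3/11.
If it is in envelope 2 (prior 1/11): the presenter opened envelope 2, so this case is ruled out; weight (1/11)·0 = 0.
If it is in envelope 3 (prior 4/11): the presenter has no choice, probability 1; weight (4/11)·1 = 4/11.
The weights sum to 7/11.
So P(the cheque in envelope 1 | the presenter opened envelope 2) = (3/11) / (7/11) = 3/7.

3/7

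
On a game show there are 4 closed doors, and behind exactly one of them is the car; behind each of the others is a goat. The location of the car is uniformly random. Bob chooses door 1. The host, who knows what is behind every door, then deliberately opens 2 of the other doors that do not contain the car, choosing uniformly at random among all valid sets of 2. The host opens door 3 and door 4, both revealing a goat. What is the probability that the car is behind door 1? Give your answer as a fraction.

Condition on the true location of the car.
If it is behind door 1 (prior 1/4): the host has 3 equally likely choices, so probability 1/3; weight (1/4)·(1/3) = 1/12.
If it is behind door 2 (prior 1/4): the host has no choice, probability 1; weight (1/4)·1 = 1/4.
If it is behind either of doors 3 and 4 (prior 1/4 each): that door was opened and seen not to hold the prize — ruled out; weight (1/4)·0 = 0 each.
The weights sum to 1/3.
So P(the car behind door 1 | the host opened door 3 and door 4) = (1/12) / (1/3) = 1/4.

1/4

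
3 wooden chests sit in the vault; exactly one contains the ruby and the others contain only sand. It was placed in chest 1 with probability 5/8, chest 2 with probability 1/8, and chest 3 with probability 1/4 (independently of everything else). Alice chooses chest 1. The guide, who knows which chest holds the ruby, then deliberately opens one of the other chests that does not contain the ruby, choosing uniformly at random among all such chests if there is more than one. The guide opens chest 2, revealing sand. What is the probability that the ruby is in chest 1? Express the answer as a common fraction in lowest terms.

5/9

Apply Bayes' rule, conditioning on where the ruby actually is.
If it is in chest 1 (prior 5/8): the guide has 2 equally likely choices, so probability 1/2; weight (5/8)·(1/2) = 5/16.
If it is in chest 2 (prior 1/8): the guide opened chest 2, so this case is ruled out; weight (1/8)·0 = 0.
If it is in chest 3 (prior 1/4): the guide has no choice, probability 1; weight (1/4)·1 = 1/4.
The weights sum to 9/16.
So P(the ruby in chest 1 | the guide opened chest 2) = (5/16) / (9/16) = 5/9.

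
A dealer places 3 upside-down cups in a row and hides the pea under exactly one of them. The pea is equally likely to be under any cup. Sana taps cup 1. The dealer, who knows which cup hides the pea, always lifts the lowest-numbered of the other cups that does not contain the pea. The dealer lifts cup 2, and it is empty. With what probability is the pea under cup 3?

1/2

Apply Bayes' rule, conditioning on where the pea actually is.
If it is under either of cups 1 and 3 (prior 1/3 each): cup 2 is the lowest-numbered option available, probability 1; weight (1/3)·1 = 1/3 each.
If it is under cup 2 (prior 1/3): the dealer opened cup 2, so this case is ruled out; weight (1/3)·0 = 0.
The weights sum to 2/3.
So P(the pea under cup 3 | the dealer opened cup 2) = (1/3) / (2/3) = 1/2.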